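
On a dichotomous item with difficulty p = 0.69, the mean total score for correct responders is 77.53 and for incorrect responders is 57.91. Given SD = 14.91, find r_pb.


q = 1 - p = 0.31
rpb = ((M1 - M0) / SD) * sqrt(p * q)
rpb = ((77.53 - 57.91) / 14.91) * sqrt(0.69 * 0.31)
rpb = 0.6086

0.6086


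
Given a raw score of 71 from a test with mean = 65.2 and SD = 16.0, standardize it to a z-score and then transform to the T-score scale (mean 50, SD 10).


z = (X - mean) / SD = (71 - 65.2) / 16.0
z = 5.8 / 16.0
z = 0.3625
T-score = T = 50 + 10z
Carry z at full precision (z = 5.8 / 16.0) into the conversion:
T-score = 50 + 10 * (5.8 / 16.0) = 50 + 58 / 16.0
T-score = 50 + 3.625
T-score = 53.625

53.625


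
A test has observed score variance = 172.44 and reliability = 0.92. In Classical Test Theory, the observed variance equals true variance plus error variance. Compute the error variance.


var_true = rxx * var_obs = 0.92 * 172.44 = 158.6448
var_error = var_obs - var_true
var_error = 172.44 - 158.6448
var_error = 13.7952

13.7952


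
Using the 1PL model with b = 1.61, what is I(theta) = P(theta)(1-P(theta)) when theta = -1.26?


P = 1/(1+exp(-(-1.26-1.61))) = 0.0537
I = P*(1-P) = 0.0537 * 0.9463
I = 0.0508

0.0508


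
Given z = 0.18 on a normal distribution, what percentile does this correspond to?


CDF(z) = 0.5 * (1 + erf(z/sqrt(2)))
erf(0.1273) = 0.1428
CDF = 0.5714
Percentile rank = 0.5714 * 100 = 57.14

57.14


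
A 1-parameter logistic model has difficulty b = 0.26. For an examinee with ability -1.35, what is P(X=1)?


theta - b = -1.35 - 0.26 = -1.61
exp(-(theta - b)) = exp(1.61) = 5.0028
P = 1 / (1 + 5.0028)
P = 0.1666

0.1666


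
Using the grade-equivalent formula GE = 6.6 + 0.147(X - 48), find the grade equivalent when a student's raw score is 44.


raw - median = 44 - 48 = -4
slope * diff = 0.147 * -4 = -0.588
GE = 6.6 + -0.588
GE = 6.012

6.012


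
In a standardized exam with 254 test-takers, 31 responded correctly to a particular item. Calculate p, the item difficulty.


Item difficulty p = number correct / total examinees
p = 31 / 254
p = 0.122

0.122


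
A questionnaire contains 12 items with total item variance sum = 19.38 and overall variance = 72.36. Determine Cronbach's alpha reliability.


alpha = (k/(k-1)) * (1 - sum(si^2)/s_total^2)
= (12/11) * (1 - 19.38/72.36)
alpha = 0.7987

0.7987


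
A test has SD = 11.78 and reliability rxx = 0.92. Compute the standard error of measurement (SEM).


SEM = SD * sqrt(1 - rxx)
SEM = 11.78 * sqrt(1 - 0.92)
SEM = 11.78 * sqrt(0.08) = 11.78 * 0.282843
SEM = 3.3319

3.3319


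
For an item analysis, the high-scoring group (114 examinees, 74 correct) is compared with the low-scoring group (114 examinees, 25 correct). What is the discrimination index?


p_upper = 74/114 = 0.6491
p_lower = 25/114 = 0.2193
D = 0.6491 - 0.2193 = 0.4298

0.4298


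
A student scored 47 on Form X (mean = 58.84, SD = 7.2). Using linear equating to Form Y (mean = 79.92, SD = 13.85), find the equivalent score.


slope = SD_Y / SD_X = 13.85 / 7.2 ~ 1.9236
intercept = mean_Y - slope * mean_X = 79.92 - (13.85 / 7.2) * 58.84 ~ -33.2653
Y = slope * X + intercept. To avoid rounding drift from the rounded slope/intercept, evaluate the equivalent form Y = mean_Y + SD_Y * (X - mean_X) / SD_X at full precision:
Y = 79.92 + 13.85 * (47 - 58.84) / 7.2
Y = 79.92 - 13.85 * 11.84 / 7.2
Y = 79.92 - 163.984 / 7.2
Y = 79.92 - 22.7756
Y = 57.1444

57.1444


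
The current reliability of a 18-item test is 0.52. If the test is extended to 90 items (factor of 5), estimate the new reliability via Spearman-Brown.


r_new = (n * rxx) / (1 + (n-1) * rxx)
r_new = (5 * 0.52) / (1 + 4 * 0.52)
r_new = 2.6 / 3.08
r_new = 0.8442

0.8442


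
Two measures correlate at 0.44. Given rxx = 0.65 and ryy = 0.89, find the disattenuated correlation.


r_corrected = rxy / sqrt(rxx * ryy)
= 0.44 / sqrt(0.65 * 0.89)
= 0.44 / sqrt(0.5785)
= 0.44 / 0.760592
r_corrected = 0.5785

0.5785


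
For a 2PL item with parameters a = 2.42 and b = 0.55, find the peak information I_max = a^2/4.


For 2PL, max info at theta = b = 0.55
I_max = a^2 / 4 = 2.42^2 / 4
= 5.8564 / 4
I_max = 1.4641

1.4641


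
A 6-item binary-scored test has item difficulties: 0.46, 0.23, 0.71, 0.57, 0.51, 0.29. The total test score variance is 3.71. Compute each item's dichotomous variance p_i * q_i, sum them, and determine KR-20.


For each item, compute p_i * q_i:
  Item 1: 0.46 * 0.54 = 0.2484
  Item 2: 0.23 * 0.77 = 0.1771
  Item 3: 0.71 * 0.29 = 0.2059
  Item 4: 0.57 * 0.43 = 0.2451
  Item 5: 0.51 * 0.49 = 0.2499
  Item 6: 0.29 * 0.71 = 0.2059
Sum(p_i * q_i) = 0.2484 + 0.1771 + 0.2059 + 0.2451 + 0.2499 + 0.2059 = 1.3323
KR-20 = (k/(k-1)) * (1 - Sum(p_i*q_i) / Var_total)
= (6/5) * (1 - 1.3323/3.71)
= 1.2 * 0.6409
KR-20 = 0.7691

0.7691


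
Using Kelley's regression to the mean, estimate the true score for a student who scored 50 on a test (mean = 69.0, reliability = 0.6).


T_est = rxx * X + (1 - rxx) * mean
T_est = 0.6 * 50 + 0.4 * 69.0
T_est = 30.0 + 27.6
T_est = 57.6

57.6


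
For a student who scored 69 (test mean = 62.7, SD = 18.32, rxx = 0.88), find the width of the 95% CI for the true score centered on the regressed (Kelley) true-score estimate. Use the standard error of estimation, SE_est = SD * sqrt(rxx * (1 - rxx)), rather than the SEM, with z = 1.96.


True score estimate = 0.88*69 + 0.12*62.7 = 68.244
SE_est = SD * sqrt(rxx * (1 - rxx)) = 18.32 * sqrt(0.88 * 0.12) = 18.32 * sqrt(0.1056) = 5.953295
CI = T_est +/- z * SE_est, so width = 2 * z * SE_est = 2 * 1.96 * 5.953295
Width = 23.3369

23.3369


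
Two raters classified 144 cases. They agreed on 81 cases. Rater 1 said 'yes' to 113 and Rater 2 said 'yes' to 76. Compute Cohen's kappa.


P_o = 81/144 = 0.5625
P_e = (113*76 + 31*68) / 20736 = 0.515818
kappa = (P_o - P_e) / (1 - P_e)
kappa = (0.5625 - 0.515818) / (1 - 0.515818)
kappa = 0.0964

0.0964


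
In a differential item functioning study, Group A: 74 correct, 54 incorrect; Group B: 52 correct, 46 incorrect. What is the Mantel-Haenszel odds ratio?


Odds_A = 74/54 = 1.3704
Odds_B = 52/46 = 1.1304
OR = Odds_A / Odds_B = 1.3704 / 1.1304
Exactly, OR = (74 * 46) / (54 * 52) = 3404 / 2808
OR = 1.2123

1.2123


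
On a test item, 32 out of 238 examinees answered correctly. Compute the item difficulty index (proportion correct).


Item difficulty p = number correct / total examinees
p = 32 / 238
p = 0.1345

0.1345


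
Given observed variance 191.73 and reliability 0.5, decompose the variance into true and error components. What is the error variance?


var_true = rxx * var_obs = 0.5 * 191.73 = 95.865
var_error = var_obs - var_true
var_error = 191.73 - 95.865
var_error = 95.865

95.865


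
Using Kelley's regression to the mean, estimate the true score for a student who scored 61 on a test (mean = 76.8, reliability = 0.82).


T_est = rxx * X + (1 - rxx) * mean
T_est = 0.82 * 61 + 0.18 * 76.8
T_est = 50.02 + 13.824
T_est = 63.844

63.844


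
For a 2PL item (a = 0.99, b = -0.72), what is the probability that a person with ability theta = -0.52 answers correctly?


a*(theta - b) = 0.99 * (-0.52 - -0.72) = 0.198
exp(-0.198) = 0.8204
P = 1 / (1 + 0.8204)
P = 0.5493

0.5493


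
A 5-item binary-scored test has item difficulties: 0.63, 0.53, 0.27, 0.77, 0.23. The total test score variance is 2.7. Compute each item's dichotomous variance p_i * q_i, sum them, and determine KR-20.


For each item, compute p_i * q_i:
  Item 1: 0.63 * 0.37 = 0.2331
  Item 2: 0.53 * 0.47 = 0.2491
  Item 3: 0.27 * 0.73 = 0.1971
  Item 4: 0.77 * 0.23 = 0.1771
  Item 5: 0.23 * 0.77 = 0.1771
Sum(p_i * q_i) = 0.2331 + 0.2491 + 0.1971 + 0.1771 + 0.1771 = 1.0335
KR-20 = (k/(k-1)) * (1 - Sum(p_i*q_i) / Var_total)
= (5/4) * (1 - 1.0335/2.7)
= 1.25 * 0.6172
KR-20 = 0.7715

0.7715


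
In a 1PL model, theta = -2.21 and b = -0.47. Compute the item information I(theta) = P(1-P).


P = 1/(1+exp(-(-2.21--0.47))) = 0.1493
I = P*(1-P) = 0.1493 * 0.8507
I = 0.127

0.127


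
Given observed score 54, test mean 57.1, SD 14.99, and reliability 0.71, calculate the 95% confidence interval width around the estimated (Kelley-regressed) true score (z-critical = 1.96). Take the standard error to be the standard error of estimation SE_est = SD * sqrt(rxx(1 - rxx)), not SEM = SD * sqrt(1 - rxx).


True score estimate = 0.71*54 + 0.29*57.1 = 54.899
SE_est = SD * sqrt(rxx * (1 - rxx)) = 14.99 * sqrt(0.71 * 0.29) = 14.99 * sqrt(0.2059) = 6.801893
CI = T_est +/- z * SE_est, so width = 2 * z * SE_est = 2 * 1.96 * 6.801893
Width = 26.6634

26.6634


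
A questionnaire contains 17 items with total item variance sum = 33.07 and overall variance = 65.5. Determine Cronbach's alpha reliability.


alpha = (k/(k-1)) * (1 - sum(si^2)/s_total^2)
= (17/16) * (1 - 33.07/65.5)
alpha = 0.5261

0.5261


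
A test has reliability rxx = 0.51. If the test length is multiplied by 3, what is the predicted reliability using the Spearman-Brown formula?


r_new = (n * rxx) / (1 + (n-1) * rxx)
r_new = (3 * 0.51) / (1 + 2 * 0.51)
r_new = 1.53 / 2.02
r_new = 0.7574

0.7574


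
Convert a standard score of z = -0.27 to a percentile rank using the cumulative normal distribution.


CDF(z) = 0.5 * (1 + erf(z/sqrt(2)))
erf(-0.1909) = -0.2128
CDF = 0.3936
Percentile rank = 0.3936 * 100 = 39.36

39.36


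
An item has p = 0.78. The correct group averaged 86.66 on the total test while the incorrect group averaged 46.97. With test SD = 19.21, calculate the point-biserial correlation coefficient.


q = 1 - p = 0.22
rpb = ((M1 - M0) / SD) * sqrt(p * q)
rpb = ((86.66 - 46.97) / 19.21) * sqrt(0.78 * 0.22)
rpb = 0.8559

0.8559


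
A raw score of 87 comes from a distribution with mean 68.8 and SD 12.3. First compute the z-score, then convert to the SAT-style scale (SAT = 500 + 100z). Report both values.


z = (X - mean) / SD = (87 - 68.8) / 12.3
z = 18.2 / 12.3
z = 1.4797
SAT-scale = SAT = 500 + 100z
Carry z at full precision (z = 18.2 / 12.3) into the conversion:
SAT-scale = 500 + 100 * (18.2 / 12.3) = 500 + 1820 / 12.3
SAT-scale = 500 + 147.9675
SAT-scale = 647.9675

647.9675


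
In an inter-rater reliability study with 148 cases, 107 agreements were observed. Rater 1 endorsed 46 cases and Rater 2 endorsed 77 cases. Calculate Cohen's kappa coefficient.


P_o = 107/148 = 0.722973
P_e = (46*77 + 102*71) / 21904 = 0.49233
kappa = (P_o - P_e) / (1 - P_e)
kappa = (0.722973 - 0.49233) / (1 - 0.49233)
kappa = 0.4543

0.4543


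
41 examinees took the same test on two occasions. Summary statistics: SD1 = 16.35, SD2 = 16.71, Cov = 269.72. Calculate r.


r = cov(X,Y) / (SD_X * SD_Y)
r = 269.72 / (16.35 * 16.71)
r = 269.72 / 273.2085
r = 0.9872

0.9872


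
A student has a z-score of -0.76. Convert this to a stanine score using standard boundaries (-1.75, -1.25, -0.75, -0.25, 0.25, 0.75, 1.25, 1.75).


Stanine boundaries: [-1.75, -1.25, -0.75, -0.25, 0.25, 0.75, 1.25, 1.75]
z = -0.76
Check each boundary:
  z >= -1.75 -> could be stanine 2
  z >= -1.25 -> could be stanine 3
  z < -0.75
  z < -0.25
  z < 0.25
  z < 0.75
  z < 1.25
  z < 1.75
Highest qualifying boundary gives stanine = 3

3


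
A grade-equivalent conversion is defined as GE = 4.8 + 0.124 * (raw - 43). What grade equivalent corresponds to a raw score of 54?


raw - median = 54 - 43 = 11
slope * diff = 0.124 * 11 = 1.364
GE = 4.8 + 1.364
GE = 6.164

6.164


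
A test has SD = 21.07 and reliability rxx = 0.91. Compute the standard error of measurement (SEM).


SEM = SD * sqrt(1 - rxx)
SEM = 21.07 * sqrt(1 - 0.91)
SEM = 21.07 * sqrt(0.09) = 21.07 * 0.3
SEM = 6.321

6.321


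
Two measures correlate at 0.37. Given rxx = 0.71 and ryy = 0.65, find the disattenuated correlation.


r_corrected = rxy / sqrt(rxx * ryy)
= 0.37 / sqrt(0.71 * 0.65)
= 0.37 / sqrt(0.4615)
= 0.37 / 0.679338
r_corrected = 0.5446

0.5446


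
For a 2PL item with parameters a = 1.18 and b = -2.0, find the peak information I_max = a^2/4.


For 2PL, max info at theta = b = -2.0
I_max = a^2 / 4 = 1.18^2 / 4
= 1.3924 / 4
I_max = 0.3481

0.3481


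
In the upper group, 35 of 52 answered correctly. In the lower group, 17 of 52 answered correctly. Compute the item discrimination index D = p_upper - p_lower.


p_upper = 35/52 = 0.6731
p_lower = 17/52 = 0.3269
D = 0.6731 - 0.3269 = 0.3462

0.3462


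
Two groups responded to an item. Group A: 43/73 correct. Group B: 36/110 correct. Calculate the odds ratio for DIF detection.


Odds_A = 43/30 = 1.4333
Odds_B = 36/74 = 0.4865
OR = Odds_A / Odds_B = 1.4333 / 0.4865
Exactly, OR = (43 * 74) / (30 * 36) = 3182 / 1080
OR = 2.9463

2.9463


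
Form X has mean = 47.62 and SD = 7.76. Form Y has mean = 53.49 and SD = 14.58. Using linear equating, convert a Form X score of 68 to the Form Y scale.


slope = SD_Y / SD_X = 14.58 / 7.76 ~ 1.8789
intercept = mean_Y - slope * mean_X = 53.49 - (14.58 / 7.76) * 47.62 ~ -35.9816
Y = slope * X + intercept. To avoid rounding drift from the rounded slope/intercept, evaluate the equivalent form Y = mean_Y + SD_Y * (X - mean_X) / SD_X at full precision:
Y = 53.49 + 14.58 * (68 - 47.62) / 7.76
Y = 53.49 + 14.58 * 20.38 / 7.76
Y = 53.49 + 297.1404 / 7.76
Y = 53.49 + 38.2913
Y = 91.7813

91.7813


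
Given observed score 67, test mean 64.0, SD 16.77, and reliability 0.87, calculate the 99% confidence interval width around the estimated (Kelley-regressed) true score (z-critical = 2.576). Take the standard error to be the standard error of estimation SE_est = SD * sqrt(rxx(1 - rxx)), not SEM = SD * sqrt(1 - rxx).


True score estimate = 0.87*67 + 0.13*64.0 = 66.61
SE_est = SD * sqrt(rxx * (1 - rxx)) = 16.77 * sqrt(0.87 * 0.13) = 16.77 * sqrt(0.1131) = 5.639809
CI = T_est +/- z * SE_est, so width = 2 * z * SE_est = 2 * 2.576 * 5.639809
Width = 29.0563

29.0563


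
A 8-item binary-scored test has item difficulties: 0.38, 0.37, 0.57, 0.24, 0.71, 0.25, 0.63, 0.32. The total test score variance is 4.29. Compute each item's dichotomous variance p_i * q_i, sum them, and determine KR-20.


For each item, compute p_i * q_i:
  Item 1: 0.38 * 0.62 = 0.2356
  Item 2: 0.37 * 0.63 = 0.2331
  Item 3: 0.57 * 0.43 = 0.2451
  Item 4: 0.24 * 0.76 = 0.1824
  Item 5: 0.71 * 0.29 = 0.2059
  Item 6: 0.25 * 0.75 = 0.1875
  Item 7: 0.63 * 0.37 = 0.2331
  Item 8: 0.32 * 0.68 = 0.2176
Sum(p_i * q_i) = 0.2356 + 0.2331 + 0.2451 + 0.1824 + 0.2059 + 0.1875 + 0.2331 + 0.2176 = 1.7403
KR-20 = (k/(k-1)) * (1 - Sum(p_i*q_i) / Var_total)
= (8/7) * (1 - 1.7403/4.29)
= 1.1429 * 0.5943
KR-20 = 0.6792

0.6792


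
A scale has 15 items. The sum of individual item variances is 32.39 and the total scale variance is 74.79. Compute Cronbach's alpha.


alpha = (k/(k-1)) * (1 - sum(si^2)/s_total^2)
= (15/14) * (1 - 32.39/74.79)
alpha = 0.6074

0.6074


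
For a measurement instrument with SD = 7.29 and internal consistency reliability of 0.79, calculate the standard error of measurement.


SEM = SD * sqrt(1 - rxx)
SEM = 7.29 * sqrt(1 - 0.79)
SEM = 7.29 * sqrt(0.21) = 7.29 * 0.458258
SEM = 3.3407

3.3407


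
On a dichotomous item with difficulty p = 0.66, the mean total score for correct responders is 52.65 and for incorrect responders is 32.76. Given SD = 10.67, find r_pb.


q = 1 - p = 0.34
rpb = ((M1 - M0) / SD) * sqrt(p * q)
rpb = ((52.65 - 32.76) / 10.67) * sqrt(0.66 * 0.34)
rpb = 0.883

0.883


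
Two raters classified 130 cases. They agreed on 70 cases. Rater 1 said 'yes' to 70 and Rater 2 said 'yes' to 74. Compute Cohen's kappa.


P_o = 70/130 = 0.538462
P_e = (70*74 + 60*56) / 16900 = 0.505325
kappa = (P_o - P_e) / (1 - P_e)
kappa = (0.538462 - 0.505325) / (1 - 0.505325)
kappa = 0.067

0.067


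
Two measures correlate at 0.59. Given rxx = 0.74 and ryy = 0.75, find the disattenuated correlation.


r_corrected = rxy / sqrt(rxx * ryy)
= 0.59 / sqrt(0.74 * 0.75)
= 0.59 / sqrt(0.555)
= 0.59 / 0.744983
r_corrected = 0.792

0.792


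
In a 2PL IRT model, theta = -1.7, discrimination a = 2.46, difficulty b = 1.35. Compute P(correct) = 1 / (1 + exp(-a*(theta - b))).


a*(theta - b) = 2.46 * (-1.7 - 1.35) = -7.503
exp(--7.503) = 1813.4747
P = 1 / (1 + 1813.4747)
P = 0.0006

0.0006


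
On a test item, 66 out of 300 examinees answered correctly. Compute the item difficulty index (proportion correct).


Item difficulty p = number correct / total examinees
p = 66 / 300
p = 0.22

0.22


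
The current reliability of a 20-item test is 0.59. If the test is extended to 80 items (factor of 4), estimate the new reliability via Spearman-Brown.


r_new = (n * rxx) / (1 + (n-1) * rxx)
r_new = (4 * 0.59) / (1 + 3 * 0.59)
r_new = 2.36 / 2.77
r_new = 0.852

0.852


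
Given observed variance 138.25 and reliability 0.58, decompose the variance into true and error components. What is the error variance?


var_true = rxx * var_obs = 0.58 * 138.25 = 80.185
var_error = var_obs - var_true
var_error = 138.25 - 80.185
var_error = 58.065

58.065


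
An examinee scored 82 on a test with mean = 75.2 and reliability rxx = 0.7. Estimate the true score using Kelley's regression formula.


T_est = rxx * X + (1 - rxx) * mean
T_est = 0.7 * 82 + 0.3 * 75.2
T_est = 57.4 + 22.56
T_est = 79.96

79.96


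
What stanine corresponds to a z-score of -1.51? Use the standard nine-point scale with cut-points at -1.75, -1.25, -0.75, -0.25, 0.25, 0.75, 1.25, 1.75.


Stanine boundaries: [-1.75, -1.25, -0.75, -0.25, 0.25, 0.75, 1.25, 1.75]
z = -1.51
Check each boundary:
  z >= -1.75 -> could be stanine 2
  z < -1.25
  z < -0.75
  z < -0.25
  z < 0.25
  z < 0.75
  z < 1.25
  z < 1.75
Highest qualifying boundary gives stanine = 2

2


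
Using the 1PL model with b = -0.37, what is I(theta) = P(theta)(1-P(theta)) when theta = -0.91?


P = 1/(1+exp(-(-0.91--0.37))) = 0.3682
I = P*(1-P) = 0.3682 * 0.6318
I = 0.2326

0.2326


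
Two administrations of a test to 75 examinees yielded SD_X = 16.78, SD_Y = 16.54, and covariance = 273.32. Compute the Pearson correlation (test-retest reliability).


r = cov(X,Y) / (SD_X * SD_Y)
r = 273.32 / (16.78 * 16.54)
r = 273.32 / 277.5412
r = 0.9848

0.9848


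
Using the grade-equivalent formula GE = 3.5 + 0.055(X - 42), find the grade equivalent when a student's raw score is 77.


raw - median = 77 - 42 = 35
slope * diff = 0.055 * 35 = 1.925
GE = 3.5 + 1.925
GE = 5.425

5.425


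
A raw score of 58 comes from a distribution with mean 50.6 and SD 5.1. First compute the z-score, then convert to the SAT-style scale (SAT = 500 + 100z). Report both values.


z = (X - mean) / SD = (58 - 50.6) / 5.1
z = 7.4 / 5.1
z = 1.451
SAT-scale = SAT = 500 + 100z
Carry z at full precision (z = 7.4 / 5.1) into the conversion:
SAT-scale = 500 + 100 * (7.4 / 5.1) = 500 + 740 / 5.1
SAT-scale = 500 + 145.098
SAT-scale = 645.098

645.098


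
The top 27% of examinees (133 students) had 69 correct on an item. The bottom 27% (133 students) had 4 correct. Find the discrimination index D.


p_upper = 69/133 = 0.5188
p_lower = 4/133 = 0.0301
D = 0.5188 - 0.0301 = 0.4887

0.4887


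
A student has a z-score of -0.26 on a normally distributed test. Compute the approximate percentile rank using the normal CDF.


CDF(z) = 0.5 * (1 + erf(z/sqrt(2)))
erf(-0.1838) = -0.2051
CDF = 0.3974
Percentile rank = 0.3974 * 100 = 39.74

39.74


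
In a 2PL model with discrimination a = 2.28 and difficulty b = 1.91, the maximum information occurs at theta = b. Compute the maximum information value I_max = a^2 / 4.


For 2PL, max info at theta = b = 1.91
I_max = a^2 / 4 = 2.28^2 / 4
= 5.1984 / 4
I_max = 1.2996

1.2996


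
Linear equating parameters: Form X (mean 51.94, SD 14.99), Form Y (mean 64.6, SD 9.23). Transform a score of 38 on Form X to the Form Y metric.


slope = SD_Y / SD_X = 9.23 / 14.99 ~ 0.6157
intercept = mean_Y - slope * mean_X = 64.6 - (9.23 / 14.99) * 51.94 ~ 32.6183
Y = slope * X + intercept. To avoid rounding drift from the rounded slope/intercept, evaluate the equivalent form Y = mean_Y + SD_Y * (X - mean_X) / SD_X at full precision:
Y = 64.6 + 9.23 * (38 - 51.94) / 14.99
Y = 64.6 - 9.23 * 13.94 / 14.99
Y = 64.6 - 128.6662 / 14.99
Y = 64.6 - 8.5835
Y = 56.0165

56.0165


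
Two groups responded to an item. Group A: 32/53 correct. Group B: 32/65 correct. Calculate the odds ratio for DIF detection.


Odds_A = 32/21 = 1.5238
Odds_B = 32/33 = 0.9697
OR = Odds_A / Odds_B = 1.5238 / 0.9697
Exactly, OR = (32 * 33) / (21 * 32) = 1056 / 672
OR = 1.5714

1.5714


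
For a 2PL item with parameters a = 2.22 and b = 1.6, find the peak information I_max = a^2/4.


For 2PL, max info at theta = b = 1.6
I_max = a^2 / 4 = 2.22^2 / 4
= 4.9284 / 4
I_max = 1.2321

1.2321


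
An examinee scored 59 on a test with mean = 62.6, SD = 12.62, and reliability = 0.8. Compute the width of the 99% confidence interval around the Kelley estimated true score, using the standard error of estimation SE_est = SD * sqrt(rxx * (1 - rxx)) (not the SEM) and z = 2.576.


True score estimate = 0.8*59 + 0.2*62.6 = 59.72
SE_est = SD * sqrt(rxx * (1 - rxx)) = 12.62 * sqrt(0.8 * 0.2) = 12.62 * sqrt(0.16) = 5.048
CI = T_est +/- z * SE_est, so width = 2 * z * SE_est = 2 * 2.576 * 5.048
Width = 26.0073

26.0073


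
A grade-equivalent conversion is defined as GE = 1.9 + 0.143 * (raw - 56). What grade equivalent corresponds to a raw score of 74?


raw - median = 74 - 56 = 18
slope * diff = 0.143 * 18 = 2.574
GE = 1.9 + 2.574
GE = 4.474

4.474


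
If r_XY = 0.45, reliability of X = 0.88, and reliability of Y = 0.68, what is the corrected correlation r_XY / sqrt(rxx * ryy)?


r_corrected = rxy / sqrt(rxx * ryy)
= 0.45 / sqrt(0.88 * 0.68)
= 0.45 / sqrt(0.5984)
= 0.45 / 0.773563
r_corrected = 0.5817

0.5817


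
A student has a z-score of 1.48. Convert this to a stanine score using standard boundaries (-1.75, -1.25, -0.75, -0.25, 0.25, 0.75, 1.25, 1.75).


Stanine boundaries: [-1.75, -1.25, -0.75, -0.25, 0.25, 0.75, 1.25, 1.75]
z = 1.48
Check each boundary:
  z >= -1.75 -> could be stanine 2
  z >= -1.25 -> could be stanine 3
  z >= -0.75 -> could be stanine 4
  z >= -0.25 -> could be stanine 5
  z >= 0.25 -> could be stanine 6
  z >= 0.75 -> could be stanine 7
  z >= 1.25 -> could be stanine 8
  z < 1.75
Highest qualifying boundary gives stanine = 8

8


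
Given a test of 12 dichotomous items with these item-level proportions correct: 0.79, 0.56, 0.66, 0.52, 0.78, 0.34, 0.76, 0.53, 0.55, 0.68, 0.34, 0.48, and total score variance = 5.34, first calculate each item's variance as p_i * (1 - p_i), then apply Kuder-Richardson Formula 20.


For each item, compute p_i * q_i:
  Item 1: 0.79 * 0.21 = 0.1659
  Item 2: 0.56 * 0.44 = 0.2464
  Item 3: 0.66 * 0.34 = 0.2244
  Item 4: 0.52 * 0.48 = 0.2496
  Item 5: 0.78 * 0.22 = 0.1716
  Item 6: 0.34 * 0.66 = 0.2244
  Item 7: 0.76 * 0.24 = 0.1824
  Item 8: 0.53 * 0.47 = 0.2491
  Item 9: 0.55 * 0.45 = 0.2475
  Item 10: 0.68 * 0.32 = 0.2176
  Item 11: 0.34 * 0.66 = 0.2244
  Item 12: 0.48 * 0.52 = 0.2496
Sum(p_i * q_i) = 0.1659 + 0.2464 + 0.2244 + 0.2496 + 0.1716 + 0.2244 + 0.1824 + 0.2491 + 0.2475 + 0.2176 + 0.2244 + 0.2496 = 2.6529
KR-20 = (k/(k-1)) * (1 - Sum(p_i*q_i) / Var_total)
= (12/11) * (1 - 2.6529/5.34)
= 1.0909 * 0.5032
KR-20 = 0.5489

0.5489


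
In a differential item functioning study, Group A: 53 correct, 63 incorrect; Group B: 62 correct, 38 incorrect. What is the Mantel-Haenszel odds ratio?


Odds_A = 53/63 = 0.8413
Odds_B = 62/38 = 1.6316
OR = Odds_A / Odds_B = 0.8413 / 1.6316
Exactly, OR = (53 * 38) / (63 * 62) = 2014 / 3906
OR = 0.5156

0.5156


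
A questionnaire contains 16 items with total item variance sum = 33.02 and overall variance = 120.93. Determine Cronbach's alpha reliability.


alpha = (k/(k-1)) * (1 - sum(si^2)/s_total^2)
= (16/15) * (1 - 33.02/120.93)
alpha = 0.7754

0.7754


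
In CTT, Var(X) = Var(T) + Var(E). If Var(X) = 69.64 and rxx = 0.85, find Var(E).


var_true = rxx * var_obs = 0.85 * 69.64 = 59.194
var_error = var_obs - var_true
var_error = 69.64 - 59.194
var_error = 10.446

10.446


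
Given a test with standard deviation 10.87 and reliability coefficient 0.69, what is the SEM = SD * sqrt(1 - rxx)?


SEM = SD * sqrt(1 - rxx)
SEM = 10.87 * sqrt(1 - 0.69)
SEM = 10.87 * sqrt(0.31) = 10.87 * 0.556776
SEM = 6.0522

6.0522


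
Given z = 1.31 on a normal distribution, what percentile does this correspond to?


CDF(z) = 0.5 * (1 + erf(z/sqrt(2)))
erf(0.9263) = 0.8098
CDF = 0.9049
Percentile rank = 0.9049 * 100 = 90.49

90.49


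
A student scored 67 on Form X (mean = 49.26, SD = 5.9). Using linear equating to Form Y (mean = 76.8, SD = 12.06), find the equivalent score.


slope = SD_Y / SD_X = 12.06 / 5.9 ~ 2.0441
intercept = mean_Y - slope * mean_X = 76.8 - (12.06 / 5.9) * 49.26 ~ -23.8908
Y = slope * X + intercept. To avoid rounding drift from the rounded slope/intercept, evaluate the equivalent form Y = mean_Y + SD_Y * (X - mean_X) / SD_X at full precision:
Y = 76.8 + 12.06 * (67 - 49.26) / 5.9
Y = 76.8 + 12.06 * 17.74 / 5.9
Y = 76.8 + 213.9444 / 5.9
Y = 76.8 + 36.2618
Y = 113.0618

113.0618


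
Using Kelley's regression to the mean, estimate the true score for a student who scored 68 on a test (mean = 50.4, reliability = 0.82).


T_est = rxx * X + (1 - rxx) * mean
T_est = 0.82 * 68 + 0.18 * 50.4
T_est = 55.76 + 9.072
T_est = 64.832

64.832


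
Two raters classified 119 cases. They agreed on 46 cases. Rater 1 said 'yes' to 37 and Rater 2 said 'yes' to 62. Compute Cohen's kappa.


P_o = 46/119 = 0.386555
P_e = (37*62 + 82*57) / 14161 = 0.492056
kappa = (P_o - P_e) / (1 - P_e)
kappa = (0.386555 - 0.492056) / (1 - 0.492056)
kappa = -0.2077

-0.2077


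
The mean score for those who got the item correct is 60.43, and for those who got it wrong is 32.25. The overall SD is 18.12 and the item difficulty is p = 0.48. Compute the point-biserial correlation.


q = 1 - p = 0.52
rpb = ((M1 - M0) / SD) * sqrt(p * q)
rpb = ((60.43 - 32.25) / 18.12) * sqrt(0.48 * 0.52)
rpb = 0.777

0.777


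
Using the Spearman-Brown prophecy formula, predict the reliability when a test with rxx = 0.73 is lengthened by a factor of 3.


r_new = (n * rxx) / (1 + (n-1) * rxx)
r_new = (3 * 0.73) / (1 + 2 * 0.73)
r_new = 2.19 / 2.46
r_new = 0.8902

0.8902


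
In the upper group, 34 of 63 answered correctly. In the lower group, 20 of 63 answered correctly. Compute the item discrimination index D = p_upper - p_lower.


p_upper = 34/63 = 0.5397
p_lower = 20/63 = 0.3175
D = 0.5397 - 0.3175 = 0.2222

0.2222


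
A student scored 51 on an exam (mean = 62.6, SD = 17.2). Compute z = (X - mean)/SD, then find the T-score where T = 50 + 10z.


z = (X - mean) / SD = (51 - 62.6) / 17.2
z = -11.6 / 17.2
z = -0.6744
T-score = T = 50 + 10z
Carry z at full precision (z = -11.6 / 17.2) into the conversion:
T-score = 50 + 10 * (-11.6 / 17.2) = 50 + -116 / 17.2
T-score = 50 + -6.7442
T-score = 43.2558

43.2558


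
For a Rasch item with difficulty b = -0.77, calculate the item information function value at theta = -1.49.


P = 1/(1+exp(-(-1.49--0.77))) = 0.3274
I = P*(1-P) = 0.3274 * 0.6726
I = 0.2202

0.2202


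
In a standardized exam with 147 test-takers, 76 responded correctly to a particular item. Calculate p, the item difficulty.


Item difficulty p = number correct / total examinees
p = 76 / 147
p = 0.517

0.517


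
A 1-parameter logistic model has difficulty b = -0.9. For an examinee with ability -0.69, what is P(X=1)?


theta - b = -0.69 - -0.9 = 0.21
exp(-(theta - b)) = exp(-0.21) = 0.8106
P = 1 / (1 + 0.8106)
P = 0.5523

0.5523


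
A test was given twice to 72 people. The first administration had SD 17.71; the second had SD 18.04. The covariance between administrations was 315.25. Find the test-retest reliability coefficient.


r = cov(X,Y) / (SD_X * SD_Y)
r = 315.25 / (17.71 * 18.04)
r = 315.25 / 319.4884
r = 0.9867

0.9867


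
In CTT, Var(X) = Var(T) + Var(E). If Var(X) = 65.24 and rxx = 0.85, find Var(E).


var_true = rxx * var_obs = 0.85 * 65.24 = 55.454
var_error = var_obs - var_true
var_error = 65.24 - 55.454
var_error = 9.786

9.786


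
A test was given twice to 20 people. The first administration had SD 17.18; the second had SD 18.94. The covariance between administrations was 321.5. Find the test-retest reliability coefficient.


r = cov(X,Y) / (SD_X * SD_Y)
r = 321.5 / (17.18 * 18.94)
r = 321.5 / 325.3892
r = 0.988

0.988


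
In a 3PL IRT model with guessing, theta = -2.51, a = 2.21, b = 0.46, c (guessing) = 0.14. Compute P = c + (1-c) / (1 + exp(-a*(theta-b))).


logit = 2.21*(-2.51 - 0.46) = -6.5637
P* = 1/(1 + exp(--6.5637)) = 0.0014
P = 0.14 + (1 - 0.14) * 0.0014
P = 0.1412

0.1412


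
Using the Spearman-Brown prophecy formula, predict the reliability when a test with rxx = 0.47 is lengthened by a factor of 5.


r_new = (n * rxx) / (1 + (n-1) * rxx)
r_new = (5 * 0.47) / (1 + 4 * 0.47)
r_new = 2.35 / 2.88
r_new = 0.816

0.816


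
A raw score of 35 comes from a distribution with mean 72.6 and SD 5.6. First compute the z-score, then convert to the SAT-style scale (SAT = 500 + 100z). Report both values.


z = (X - mean) / SD = (35 - 72.6) / 5.6
z = -37.6 / 5.6
z = -6.7143
SAT-scale = SAT = 500 + 100z
Carry z at full precision (z = -37.6 / 5.6) into the conversion:
SAT-scale = 500 + 100 * (-37.6 / 5.6) = 500 + -3760 / 5.6
SAT-scale = 500 + -671.4286
SAT-scale = -171.4286

-171.4286


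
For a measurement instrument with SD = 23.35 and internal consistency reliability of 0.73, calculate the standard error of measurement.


SEM = SD * sqrt(1 - rxx)
SEM = 23.35 * sqrt(1 - 0.73)
SEM = 23.35 * sqrt(0.27) = 23.35 * 0.519615
SEM = 12.133

12.133


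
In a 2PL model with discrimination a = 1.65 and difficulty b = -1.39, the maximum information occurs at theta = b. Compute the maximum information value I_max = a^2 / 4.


For 2PL, max info at theta = b = -1.39
I_max = a^2 / 4 = 1.65^2 / 4
= 2.7225 / 4
I_max = 0.6806

0.6806


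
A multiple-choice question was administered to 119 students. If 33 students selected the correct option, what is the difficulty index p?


Item difficulty p = number correct / total examinees
p = 33 / 119
p = 0.2773

0.2773


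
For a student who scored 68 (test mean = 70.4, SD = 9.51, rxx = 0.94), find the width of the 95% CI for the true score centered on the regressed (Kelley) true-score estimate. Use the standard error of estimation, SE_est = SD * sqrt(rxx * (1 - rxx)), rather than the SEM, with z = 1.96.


True score estimate = 0.94*68 + 0.06*70.4 = 68.144
SE_est = SD * sqrt(rxx * (1 - rxx)) = 9.51 * sqrt(0.94 * 0.06) = 9.51 * sqrt(0.0564) = 2.2585
CI = T_est +/- z * SE_est, so width = 2 * z * SE_est = 2 * 1.96 * 2.2585
Width = 8.8533

8.8533


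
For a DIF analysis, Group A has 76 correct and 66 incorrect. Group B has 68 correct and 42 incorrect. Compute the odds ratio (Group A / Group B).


Odds_A = 76/66 = 1.1515
Odds_B = 68/42 = 1.619
OR = Odds_A / Odds_B = 1.1515 / 1.619
Exactly, OR = (76 * 42) / (66 * 68) = 3192 / 4488
OR = 0.7112

0.7112


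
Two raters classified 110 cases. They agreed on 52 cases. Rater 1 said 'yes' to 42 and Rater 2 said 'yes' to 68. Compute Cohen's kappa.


P_o = 52/110 = 0.472727
P_e = (42*68 + 68*42) / 12100 = 0.472066
kappa = (P_o - P_e) / (1 - P_e)
kappa = (0.472727 - 0.472066) / (1 - 0.472066)
kappa = 0.0013

0.0013


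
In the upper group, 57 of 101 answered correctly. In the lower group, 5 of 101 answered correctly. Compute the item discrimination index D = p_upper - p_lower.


p_upper = 57/101 = 0.5644
p_lower = 5/101 = 0.0495
D = 0.5644 - 0.0495 = 0.5149

0.5149


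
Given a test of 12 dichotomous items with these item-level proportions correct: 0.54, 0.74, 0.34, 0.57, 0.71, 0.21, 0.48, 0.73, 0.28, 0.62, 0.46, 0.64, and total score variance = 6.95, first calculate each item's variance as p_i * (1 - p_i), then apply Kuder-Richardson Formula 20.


For each item, compute p_i * q_i:
  Item 1: 0.54 * 0.46 = 0.2484
  Item 2: 0.74 * 0.26 = 0.1924
  Item 3: 0.34 * 0.66 = 0.2244
  Item 4: 0.57 * 0.43 = 0.2451
  Item 5: 0.71 * 0.29 = 0.2059
  Item 6: 0.21 * 0.79 = 0.1659
  Item 7: 0.48 * 0.52 = 0.2496
  Item 8: 0.73 * 0.27 = 0.1971
  Item 9: 0.28 * 0.72 = 0.2016
  Item 10: 0.62 * 0.38 = 0.2356
  Item 11: 0.46 * 0.54 = 0.2484
  Item 12: 0.64 * 0.36 = 0.2304
Sum(p_i * q_i) = 0.2484 + 0.1924 + 0.2244 + 0.2451 + 0.2059 + 0.1659 + 0.2496 + 0.1971 + 0.2016 + 0.2356 + 0.2484 + 0.2304 = 2.6448
KR-20 = (k/(k-1)) * (1 - Sum(p_i*q_i) / Var_total)
= (12/11) * (1 - 2.6448/6.95)
= 1.0909 * 0.6195
KR-20 = 0.6758

0.6758


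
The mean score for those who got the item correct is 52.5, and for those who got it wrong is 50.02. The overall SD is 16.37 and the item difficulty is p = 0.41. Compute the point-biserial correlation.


q = 1 - p = 0.59
rpb = ((M1 - M0) / SD) * sqrt(p * q)
rpb = ((52.5 - 50.02) / 16.37) * sqrt(0.41 * 0.59)
rpb = 0.0745

0.0745


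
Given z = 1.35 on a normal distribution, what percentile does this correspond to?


CDF(z) = 0.5 * (1 + erf(z/sqrt(2)))
erf(0.9546) = 0.823
CDF = 0.9115
Percentile rank = 0.9115 * 100 = 91.15

91.15


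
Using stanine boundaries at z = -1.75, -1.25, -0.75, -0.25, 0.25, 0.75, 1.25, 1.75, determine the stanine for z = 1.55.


Stanine boundaries: [-1.75, -1.25, -0.75, -0.25, 0.25, 0.75, 1.25, 1.75]
z = 1.55
Check each boundary:
  z >= -1.75 -> could be stanine 2
  z >= -1.25 -> could be stanine 3
  z >= -0.75 -> could be stanine 4
  z >= -0.25 -> could be stanine 5
  z >= 0.25 -> could be stanine 6
  z >= 0.75 -> could be stanine 7
  z >= 1.25 -> could be stanine 8
  z < 1.75
Highest qualifying boundary gives stanine = 8

8


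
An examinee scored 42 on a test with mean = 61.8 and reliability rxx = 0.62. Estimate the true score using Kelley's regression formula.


T_est = rxx * X + (1 - rxx) * mean
T_est = 0.62 * 42 + 0.38 * 61.8
T_est = 26.04 + 23.484
T_est = 49.524

49.524


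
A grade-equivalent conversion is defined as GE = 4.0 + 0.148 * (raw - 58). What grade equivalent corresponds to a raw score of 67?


raw - median = 67 - 58 = 9
slope * diff = 0.148 * 9 = 1.332
GE = 4.0 + 1.332
GE = 5.332

5.332


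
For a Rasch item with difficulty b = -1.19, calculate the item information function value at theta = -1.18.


P = 1/(1+exp(-(-1.18--1.19))) = 0.5025
I = P*(1-P) = 0.5025 * 0.4975
I = 0.25

0.25


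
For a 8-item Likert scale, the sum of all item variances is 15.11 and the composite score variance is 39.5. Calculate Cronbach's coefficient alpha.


alpha = (k/(k-1)) * (1 - sum(si^2)/s_total^2)
= (8/7) * (1 - 15.11/39.5)
alpha = 0.7057

0.7057


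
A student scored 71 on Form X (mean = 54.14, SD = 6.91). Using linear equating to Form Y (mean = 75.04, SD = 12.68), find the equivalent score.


slope = SD_Y / SD_X = 12.68 / 6.91 ~ 1.835
intercept = mean_Y - slope * mean_X = 75.04 - (12.68 / 6.91) * 54.14 ~ -24.3081
Y = slope * X + intercept. To avoid rounding drift from the rounded slope/intercept, evaluate the equivalent form Y = mean_Y + SD_Y * (X - mean_X) / SD_X at full precision:
Y = 75.04 + 12.68 * (71 - 54.14) / 6.91
Y = 75.04 + 12.68 * 16.86 / 6.91
Y = 75.04 + 213.7848 / 6.91
Y = 75.04 + 30.9385
Y = 105.9785

105.9785


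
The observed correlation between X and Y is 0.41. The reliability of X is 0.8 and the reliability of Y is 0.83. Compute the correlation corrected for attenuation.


r_corrected = rxy / sqrt(rxx * ryy)
= 0.41 / sqrt(0.8 * 0.83)
= 0.41 / sqrt(0.664)
= 0.41 / 0.814862
r_corrected = 0.5032

0.5032


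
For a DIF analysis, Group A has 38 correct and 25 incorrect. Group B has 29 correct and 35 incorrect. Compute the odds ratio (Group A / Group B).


Odds_A = 38/25 = 1.52
Odds_B = 29/35 = 0.8286
OR = Odds_A / Odds_B = 1.52 / 0.8286
Exactly, OR = (38 * 35) / (25 * 29) = 1330 / 725
OR = 1.8345

1.8345


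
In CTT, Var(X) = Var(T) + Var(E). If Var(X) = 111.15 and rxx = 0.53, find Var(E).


var_true = rxx * var_obs = 0.53 * 111.15 = 58.9095
var_error = var_obs - var_true
var_error = 111.15 - 58.9095
var_error = 52.2405

52.2405


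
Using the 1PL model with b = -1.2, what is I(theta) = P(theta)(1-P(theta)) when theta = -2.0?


P = 1/(1+exp(-(-2.0--1.2))) = 0.31
I = P*(1-P) = 0.31 * 0.69
I = 0.2139

0.2139


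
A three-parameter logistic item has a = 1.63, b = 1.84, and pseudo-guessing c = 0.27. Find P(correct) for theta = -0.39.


logit = 1.63*(-0.39 - 1.84) = -3.6349
P* = 1/(1 + exp(--3.6349)) = 0.0257
P = 0.27 + (1 - 0.27) * 0.0257
P = 0.2888

0.2888


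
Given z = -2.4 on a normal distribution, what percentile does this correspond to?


CDF(z) = 0.5 * (1 + erf(z/sqrt(2)))
erf(-1.6971) = -0.9836
CDF = 0.0082
Percentile rank = 0.0082 * 100 = 0.82

0.82


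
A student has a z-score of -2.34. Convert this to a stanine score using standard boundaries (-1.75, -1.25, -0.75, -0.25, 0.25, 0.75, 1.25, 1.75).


Stanine boundaries: [-1.75, -1.25, -0.75, -0.25, 0.25, 0.75, 1.25, 1.75]
z = -2.34
Check each boundary:
  z < -1.75
  z < -1.25
  z < -0.75
  z < -0.25
  z < 0.25
  z < 0.75
  z < 1.25
  z < 1.75
Highest qualifying boundary gives stanine = 1

1


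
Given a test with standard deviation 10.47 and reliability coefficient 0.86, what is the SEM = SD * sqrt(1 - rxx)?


SEM = SD * sqrt(1 - rxx)
SEM = 10.47 * sqrt(1 - 0.86)
SEM = 10.47 * sqrt(0.14) = 10.47 * 0.374166
SEM = 3.9175

3.9175


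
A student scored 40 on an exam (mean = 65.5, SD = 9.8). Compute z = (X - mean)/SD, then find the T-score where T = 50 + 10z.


z = (X - mean) / SD = (40 - 65.5) / 9.8
z = -25.5 / 9.8
z = -2.602
T-score = T = 50 + 10z
Carry z at full precision (z = -25.5 / 9.8) into the conversion:
T-score = 50 + 10 * (-25.5 / 9.8) = 50 + -255 / 9.8
T-score = 50 + -26.0204
T-score = 23.9796

23.9796


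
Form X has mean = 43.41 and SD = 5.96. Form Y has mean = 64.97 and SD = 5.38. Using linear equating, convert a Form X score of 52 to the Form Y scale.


slope = SD_Y / SD_X = 5.38 / 5.96 ~ 0.9027
intercept = mean_Y - slope * mean_X = 64.97 - (5.38 / 5.96) * 43.41 ~ 25.7845
Y = slope * X + intercept. To avoid rounding drift from the rounded slope/intercept, evaluate the equivalent form Y = mean_Y + SD_Y * (X - mean_X) / SD_X at full precision:
Y = 64.97 + 5.38 * (52 - 43.41) / 5.96
Y = 64.97 + 5.38 * 8.59 / 5.96
Y = 64.97 + 46.2142 / 5.96
Y = 64.97 + 7.7541
Y = 72.7241

72.7241


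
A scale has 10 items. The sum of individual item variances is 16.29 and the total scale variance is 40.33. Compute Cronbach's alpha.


alpha = (k/(k-1)) * (1 - sum(si^2)/s_total^2)
= (10/9) * (1 - 16.29/40.33)
alpha = 0.6623

0.6623


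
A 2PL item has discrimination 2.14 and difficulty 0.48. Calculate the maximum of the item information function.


For 2PL, max info at theta = b = 0.48
I_max = a^2 / 4 = 2.14^2 / 4
= 4.5796 / 4
I_max = 1.1449

1.1449


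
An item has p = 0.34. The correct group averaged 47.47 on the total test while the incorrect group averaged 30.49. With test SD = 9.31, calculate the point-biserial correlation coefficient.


q = 1 - p = 0.66
rpb = ((M1 - M0) / SD) * sqrt(p * q)
rpb = ((47.47 - 30.49) / 9.31) * sqrt(0.34 * 0.66)
rpb = 0.864

0.864


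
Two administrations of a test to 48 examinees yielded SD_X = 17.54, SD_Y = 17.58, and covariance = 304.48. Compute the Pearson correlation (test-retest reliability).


r = cov(X,Y) / (SD_X * SD_Y)
r = 304.48 / (17.54 * 17.58)
r = 304.48 / 308.3532
r = 0.9874

0.9874


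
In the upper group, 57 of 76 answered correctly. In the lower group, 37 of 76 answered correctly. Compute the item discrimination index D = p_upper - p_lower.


p_upper = 57/76 = 0.75
p_lower = 37/76 = 0.4868
D = 0.75 - 0.4868 = 0.2632

0.2632


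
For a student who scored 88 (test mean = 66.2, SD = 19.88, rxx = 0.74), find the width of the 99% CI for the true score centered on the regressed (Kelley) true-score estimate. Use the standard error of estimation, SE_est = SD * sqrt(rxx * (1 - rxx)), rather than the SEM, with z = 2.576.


True score estimate = 0.74*88 + 0.26*66.2 = 82.332
SE_est = SD * sqrt(rxx * (1 - rxx)) = 19.88 * sqrt(0.74 * 0.26) = 19.88 * sqrt(0.1924) = 8.720049
CI = T_est +/- z * SE_est, so width = 2 * z * SE_est = 2 * 2.576 * 8.720049
Width = 44.9257

44.9257
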